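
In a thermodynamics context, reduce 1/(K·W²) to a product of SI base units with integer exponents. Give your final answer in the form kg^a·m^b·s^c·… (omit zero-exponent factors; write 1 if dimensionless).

W = J/s (power = energy per time),
    = kg·m²·s⁻³.
So W⁻² = kg⁻²·m⁻⁴·s⁶.
Combining: K⁻¹·W⁻² = K⁻¹ · (kg⁻²·m⁻⁴·s⁶) = kg⁻²·m⁻⁴·s⁶·K⁻¹.

kg⁻²·m⁻⁴·s⁶·K⁻¹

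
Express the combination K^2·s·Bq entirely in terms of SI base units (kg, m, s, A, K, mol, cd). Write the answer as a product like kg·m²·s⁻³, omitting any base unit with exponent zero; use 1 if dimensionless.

K²

Bq = 1/s = s⁻¹ (activity is decays per second).
Combining: K²·s·Bq = K² · s · s⁻¹ = K².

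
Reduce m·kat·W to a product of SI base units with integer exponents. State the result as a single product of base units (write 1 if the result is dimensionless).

kg·m³·s⁻⁴·mol

kat = mol/s = s⁻¹·mol (catalytic activity).
W = J/s (power = energy per time),
    = kg·m²·s⁻³.
Combining: m·kat·W = m · (s⁻¹·mol) · (kg·m²·s⁻³) = kg·m³·s⁻⁴·mol.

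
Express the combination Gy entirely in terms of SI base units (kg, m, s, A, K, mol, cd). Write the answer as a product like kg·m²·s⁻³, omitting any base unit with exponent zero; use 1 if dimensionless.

m²·s⁻²

Gy = m²·s⁻².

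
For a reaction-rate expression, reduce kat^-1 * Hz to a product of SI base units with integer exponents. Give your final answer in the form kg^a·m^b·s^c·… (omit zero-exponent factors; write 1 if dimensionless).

kat = mol/s = s⁻¹·mol (catalytic activity).
So kat⁻¹ = s·mol⁻¹.
Hz = 1/s = s⁻¹ (frequency is cycles per second).
Combining: kat⁻¹·Hz = (s·mol⁻¹) · s⁻¹ = mol⁻¹.

mol⁻¹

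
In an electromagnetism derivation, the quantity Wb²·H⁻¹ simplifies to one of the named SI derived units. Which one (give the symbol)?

Wb = kg·m²·s⁻²·A⁻¹.
So Wb² = kg²·m⁴·s⁻⁴·A⁻².
H = kg·m²·s⁻²·A⁻².
So H⁻¹ = kg⁻¹·m⁻²·s²·A².
Combining: Wb²·H⁻¹ = (kg²·m⁴·s⁻⁴·A⁻²) · (kg⁻¹·m⁻²·s²·A²) = kg·m²·s⁻².
kg·m²·s⁻² is the base-SI form of the joule.

J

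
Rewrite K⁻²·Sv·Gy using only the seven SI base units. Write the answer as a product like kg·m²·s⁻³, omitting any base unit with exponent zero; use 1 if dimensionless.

Sv = J/kg (equivalent dose = energy per mass),
    = m²·s⁻².
Gy = J/kg (absorbed dose = energy per mass),
    = m²·s⁻².
Combining: K⁻²·Sv·Gy = K⁻² · (m²·s⁻²) · (m²·s⁻²) = m⁴·s⁻⁴·K⁻².

m⁴·s⁻⁴·K⁻²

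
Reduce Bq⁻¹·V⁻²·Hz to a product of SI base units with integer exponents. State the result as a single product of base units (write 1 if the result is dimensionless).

Bq = 1/s = s⁻¹ (activity is decays per second).
So Bq⁻¹ = s.
V = W/A (potential = power per current),
    = kg·m²·s⁻³·A⁻¹.
So V⁻² = kg⁻²·m⁻⁴·s⁶·A².
Hz = 1/s = s⁻¹ (frequency is cycles per second).
Combining: Bq⁻¹·V⁻²·Hz = s · (kg⁻²·m⁻⁴·s⁶·A²) · s⁻¹ = kg⁻²·m⁻⁴·s⁶·A².

kg⁻²·m⁻⁴·s⁶·A²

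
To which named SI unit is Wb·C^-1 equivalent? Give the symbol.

Wb = V·s (flux: a volt is a weber per second),
    = kg·m²·s⁻²·A⁻¹.
C = A·s = s·A (charge = current × time).
So C⁻¹ = s⁻¹·A⁻¹.
Combining: Wb·C⁻¹ = (kg·m²·s⁻²·A⁻¹) · (s⁻¹·A⁻¹) = kg·m²·s⁻³·A⁻².
kg·m²·s⁻³·A⁻² is the base-SI form of the ohm.

Ω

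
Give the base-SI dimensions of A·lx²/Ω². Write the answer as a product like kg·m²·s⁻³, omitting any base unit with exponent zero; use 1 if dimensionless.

Ω = kg·m²·s⁻³·A⁻².
So Ω⁻² = kg⁻²·m⁻⁴·s⁶·A⁴.
lx = m⁻²·cd.
So lx² = m⁻⁴·cd².
Combining: A·Ω⁻²·lx² = A · (kg⁻²·m⁻⁴·s⁶·A⁴) · (m⁻⁴·cd²) = kg⁻²·m⁻⁸·s⁶·A⁵·cd².

kg⁻²·m⁻⁸·s⁶·A⁵·cd²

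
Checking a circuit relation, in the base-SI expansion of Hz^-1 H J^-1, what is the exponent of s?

1

Hz = s⁻¹.
So Hz⁻¹ = s.
H = kg·m²·s⁻²·A⁻².
J = kg·m²·s⁻².
So J⁻¹ = kg⁻¹·m⁻²·s².
Combining: Hz⁻¹·H·J⁻¹ = s · (kg·m²·s⁻²·A⁻²) · (kg⁻¹·m⁻²·s²) = s·A⁻².
The exponent of s is 1.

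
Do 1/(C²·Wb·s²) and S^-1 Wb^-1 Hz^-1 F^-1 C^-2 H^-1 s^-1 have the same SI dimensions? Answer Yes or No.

No

Left side:
  C = A·s = s·A (charge = current × time).
  So C⁻² = s⁻²·A⁻².
  Wb = V·s (flux: a volt is a weber per second),
      = kg·m²·s⁻²·A⁻¹.
  So Wb⁻¹ = kg⁻¹·m⁻²·s²·A.
  Combining: C⁻²·Wb⁻¹·s⁻² = (s⁻²·A⁻²) · (kg⁻¹·m⁻²·s²·A) · s⁻² = kg⁻¹·m⁻²·s⁻²·A⁻¹.
Right side:
  S = 1/Ω (conductance is reciprocal resistance),
      = kg⁻¹·m⁻²·s³·A².
  So S⁻¹ = kg·m²·s⁻³·A⁻².
  Wb = V·s (flux: a volt is a weber per second),
      = kg·m²·s⁻²·A⁻¹.
  So Wb⁻¹ = kg⁻¹·m⁻²·s²·A.
  Hz = 1/s = s⁻¹ (frequency is cycles per second).
  So Hz⁻¹ = s.
  F = C/V (capacitance = charge per voltage),
      = A·s/(kg·m²·s⁻³·A⁻¹) (substituting C and V),
      = kg⁻¹·m⁻²·s⁴·A².
  So F⁻¹ = kg·m²·s⁻⁴·A⁻².
  C = A·s = s·A (charge = current × time).
  So C⁻² = s⁻²·A⁻².
  H = Wb/A (inductance = flux per current),
      = kg·m²·s⁻²·A⁻².
  So H⁻¹ = kg⁻¹·m⁻²·s²·A².
  Combining: S⁻¹·Wb⁻¹·Hz⁻¹·F⁻¹·C⁻²·H⁻¹·s⁻¹ = (kg·m²·s⁻³·A⁻²) · (kg⁻¹·m⁻²·s²·A) · s · (kg·m²·s⁻⁴·A⁻²) · (s⁻²·A⁻²) · (kg⁻¹·m⁻²·s²·A²) · s⁻¹ = s⁻⁵·A⁻³.
Left is kg⁻¹·m⁻²·s⁻²·A⁻¹; right is s⁻⁵·A⁻³ — different.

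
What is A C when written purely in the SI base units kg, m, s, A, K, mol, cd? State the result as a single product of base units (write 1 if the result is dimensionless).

C = s·A.
Combining: A·C = A · (s·A) = s·A².

s·A²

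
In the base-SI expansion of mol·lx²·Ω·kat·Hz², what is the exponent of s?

-6

lx = lm/m² (illuminance = luminous flux per area),
    = m⁻²·cd.
So lx² = m⁻⁴·cd².
Ω = V/A (resistance = voltage per current),
    = kg·m²·s⁻³·A⁻².
kat = mol/s = s⁻¹·mol (catalytic activity).
Hz = 1/s = s⁻¹ (frequency is cycles per second).
So Hz² = s⁻².
Combining: mol·lx²·Ω·kat·Hz² = mol · (m⁻⁴·cd²) · (kg·m²·s⁻³·A⁻²) · (s⁻¹·mol) · s⁻² = kg·m⁻²·s⁻⁶·A⁻²·mol²·cd².
The exponent of s is -6.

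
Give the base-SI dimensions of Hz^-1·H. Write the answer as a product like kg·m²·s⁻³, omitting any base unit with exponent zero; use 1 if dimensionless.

kg·m²·s⁻¹·A⁻²

Hz = s⁻¹.
So Hz⁻¹ = s.
H = kg·m²·s⁻²·A⁻².
Combining: Hz⁻¹·H = s · (kg·m²·s⁻²·A⁻²) = kg·m²·s⁻¹·A⁻².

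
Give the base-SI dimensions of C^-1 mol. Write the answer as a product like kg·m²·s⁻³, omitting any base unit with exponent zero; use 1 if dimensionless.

C = A·s = s·A (charge = current × time).
So C⁻¹ = s⁻¹·A⁻¹.
Combining: C⁻¹·mol = (s⁻¹·A⁻¹) · mol = s⁻¹·A⁻¹·mol.

s⁻¹·A⁻¹·mol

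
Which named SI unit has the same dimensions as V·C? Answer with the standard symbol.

V = W/A (potential = power per current),
    = kg·m²·s⁻³·A⁻¹.
C = A·s = s·A (charge = current × time).
Combining: V·C = (kg·m²·s⁻³·A⁻¹) · (s·A) = kg·m²·s⁻².
kg·m²·s⁻² is the base-SI form of the joule.

J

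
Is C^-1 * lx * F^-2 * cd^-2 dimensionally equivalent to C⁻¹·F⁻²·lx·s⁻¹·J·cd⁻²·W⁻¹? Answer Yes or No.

Yes

Left side:
  C = s·A.
  So C⁻¹ = s⁻¹·A⁻¹.
  lx = m⁻²·cd.
  F = kg⁻¹·m⁻²·s⁴·A².
  So F⁻² = kg²·m⁴·s⁻⁸·A⁻⁴.
  Combining: C⁻¹·lx·F⁻²·cd⁻² = (s⁻¹·A⁻¹) · (m⁻²·cd) · (kg²·m⁴·s⁻⁸·A⁻⁴) · cd⁻² = kg²·m²·s⁻⁹·A⁻⁵·cd⁻¹.
Right side:
  C = A·s = s·A (charge = current × time).
  So C⁻¹ = s⁻¹·A⁻¹.
  F = C/V (capacitance = charge per voltage),
      = A·s/(kg·m²·s⁻³·A⁻¹) (substituting C and V),
      = kg⁻¹·m⁻²·s⁴·A².
  So F⁻² = kg²·m⁴·s⁻⁸·A⁻⁴.
  lx = lm/m² (illuminance = luminous flux per area),
      = m⁻²·cd.
  J = N·m (work = force × distance),
      = kg·m²·s⁻².
  W = J/s (power = energy per time),
      = kg·m²·s⁻³.
  So W⁻¹ = kg⁻¹·m⁻²·s³.
  Combining: C⁻¹·F⁻²·lx·s⁻¹·J·cd⁻²·W⁻¹ = (s⁻¹·A⁻¹) · (kg²·m⁴·s⁻⁸·A⁻⁴) · (m⁻²·cd) · s⁻¹ · (kg·m²·s⁻²) · cd⁻² · (kg⁻¹·m⁻²·s³) = kg²·m²·s⁻⁹·A⁻⁵·cd⁻¹.
Both reduce to kg²·m²·s⁻⁹·A⁻⁵·cd⁻¹.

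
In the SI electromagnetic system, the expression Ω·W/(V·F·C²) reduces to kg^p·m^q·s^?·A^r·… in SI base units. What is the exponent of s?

Ω = kg·m²·s⁻³·A⁻².
V = kg·m²·s⁻³·A⁻¹.
So V⁻¹ = kg⁻¹·m⁻²·s³·A.
W = kg·m²·s⁻³.
F = kg⁻¹·m⁻²·s⁴·A².
So F⁻¹ = kg·m²·s⁻⁴·A⁻².
C = s·A.
So C⁻² = s⁻²·A⁻².
Combining: Ω·V⁻¹·W·F⁻¹·C⁻² = (kg·m²·s⁻³·A⁻²) · (kg⁻¹·m⁻²·s³·A) · (kg·m²·s⁻³) · (kg·m²·s⁻⁴·A⁻²) · (s⁻²·A⁻²) = kg²·m⁴·s⁻⁹·A⁻⁵.
The exponent of s is -9.

-9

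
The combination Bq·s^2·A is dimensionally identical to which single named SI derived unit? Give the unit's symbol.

C

Bq = s⁻¹.
Combining: Bq·s²·A = s⁻¹ · s² · A = s·A.
s·A is the base-SI form of the coulomb.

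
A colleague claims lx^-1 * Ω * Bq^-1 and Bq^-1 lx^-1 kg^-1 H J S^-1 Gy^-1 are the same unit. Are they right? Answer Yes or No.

Left side:
  lx = lm/m² (illuminance = luminous flux per area),
      = m⁻²·cd.
  So lx⁻¹ = m²·cd⁻¹.
  Ω = V/A (resistance = voltage per current),
      = kg·m²·s⁻³·A⁻².
  Bq = 1/s = s⁻¹ (activity is decays per second).
  So Bq⁻¹ = s.
  Combining: lx⁻¹·Ω·Bq⁻¹ = (m²·cd⁻¹) · (kg·m²·s⁻³·A⁻²) · s = kg·m⁴·s⁻²·A⁻²·cd⁻¹.
Right side:
  Bq = s⁻¹.
  So Bq⁻¹ = s.
  lx = m⁻²·cd.
  So lx⁻¹ = m²·cd⁻¹.
  H = kg·m²·s⁻²·A⁻².
  J = kg·m²·s⁻².
  S = kg⁻¹·m⁻²·s³·A².
  So S⁻¹ = kg·m²·s⁻³·A⁻².
  Gy = m²·s⁻².
  So Gy⁻¹ = m⁻²·s².
  Combining: Bq⁻¹·lx⁻¹·kg⁻¹·H·J·S⁻¹·Gy⁻¹ = s · (m²·cd⁻¹) · kg⁻¹ · (kg·m²·s⁻²·A⁻²) · (kg·m²·s⁻²) · (kg·m²·s⁻³·A⁻²) · (m⁻²·s²) = kg²·m⁶·s⁻⁴·A⁻⁴·cd⁻¹.
Left is kg·m⁴·s⁻²·A⁻²·cd⁻¹; right is kg²·m⁶·s⁻⁴·A⁻⁴·cd⁻¹ — different.

No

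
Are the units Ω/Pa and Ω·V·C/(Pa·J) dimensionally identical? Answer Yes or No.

Yes

Left side:
  Ω = kg·m²·s⁻³·A⁻².
  Pa = kg·m⁻¹·s⁻².
  So Pa⁻¹ = kg⁻¹·m·s².
  Combining: Ω·Pa⁻¹ = (kg·m²·s⁻³·A⁻²) · (kg⁻¹·m·s²) = m³·s⁻¹·A⁻².
Right side:
  Pa = N/m² (pressure = force per area),
      = kg·m⁻¹·s⁻².
  So Pa⁻¹ = kg⁻¹·m·s².
  Ω = V/A (resistance = voltage per current),
      = kg·m²·s⁻³·A⁻².
  V = W/A (potential = power per current),
      = kg·m²·s⁻³·A⁻¹.
  J = N·m (work = force × distance),
      = kg·m²·s⁻².
  So J⁻¹ = kg⁻¹·m⁻²·s².
  C = A·s = s·A (charge = current × time).
  Combining: Pa⁻¹·Ω·V·J⁻¹·C = (kg⁻¹·m·s²) · (kg·m²·s⁻³·A⁻²) · (kg·m²·s⁻³·A⁻¹) · (kg⁻¹·m⁻²·s²) · (s·A) = m³·s⁻¹·A⁻².
Both reduce to m³·s⁻¹·A⁻².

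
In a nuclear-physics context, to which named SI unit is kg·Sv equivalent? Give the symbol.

J

Sv = m²·s⁻².
Combining: kg·Sv = kg · (m²·s⁻²) = kg·m²·s⁻².
kg·m²·s⁻² is the base-SI form of the joule.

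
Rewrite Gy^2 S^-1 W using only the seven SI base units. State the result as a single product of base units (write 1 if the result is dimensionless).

Gy = J/kg (absorbed dose = energy per mass),
    = m²·s⁻².
So Gy² = m⁴·s⁻⁴.
S = 1/Ω (conductance is reciprocal resistance),
    = kg⁻¹·m⁻²·s³·A².
So S⁻¹ = kg·m²·s⁻³·A⁻².
W = J/s (power = energy per time),
    = kg·m²·s⁻³.
Combining: Gy²·S⁻¹·W = (m⁴·s⁻⁴) · (kg·m²·s⁻³·A⁻²) · (kg·m²·s⁻³) = kg²·m⁸·s⁻¹⁰·A⁻².

kg²·m⁸·s⁻¹⁰·A⁻²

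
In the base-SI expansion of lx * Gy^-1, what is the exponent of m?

lx = m⁻²·cd.
Gy = m²·s⁻².
So Gy⁻¹ = m⁻²·s².
Combining: lx·Gy⁻¹ = (m⁻²·cd) · (m⁻²·s²) = m⁻⁴·s²·cd.
The exponent of m is -4.

-4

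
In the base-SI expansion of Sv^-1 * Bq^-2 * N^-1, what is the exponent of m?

Sv = J/kg (equivalent dose = energy per mass),
    = m²·s⁻².
So Sv⁻¹ = m⁻²·s².
Bq = 1/s = s⁻¹ (activity is decays per second).
So Bq⁻² = s².
N = kg·m/s² = kg·m·s⁻² (force = mass × acceleration).
So N⁻¹ = kg⁻¹·m⁻¹·s².
Combining: Sv⁻¹·Bq⁻²·N⁻¹ = (m⁻²·s²) · s² · (kg⁻¹·m⁻¹·s²) = kg⁻¹·m⁻³·s⁶.
The exponent of m is -3.

-3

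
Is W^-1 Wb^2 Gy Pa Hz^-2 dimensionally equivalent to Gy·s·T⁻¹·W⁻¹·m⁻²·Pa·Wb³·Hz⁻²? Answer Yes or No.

Left side:
  W = kg·m²·s⁻³.
  So W⁻¹ = kg⁻¹·m⁻²·s³.
  Wb = kg·m²·s⁻²·A⁻¹.
  So Wb² = kg²·m⁴·s⁻⁴·A⁻².
  Gy = m²·s⁻².
  Pa = kg·m⁻¹·s⁻².
  Hz = s⁻¹.
  So Hz⁻² = s².
  Combining: W⁻¹·Wb²·Gy·Pa·Hz⁻² = (kg⁻¹·m⁻²·s³) · (kg²·m⁴·s⁻⁴·A⁻²) · (m²·s⁻²) · (kg·m⁻¹·s⁻²) · s² = kg²·m³·s⁻³·A⁻².
Right side:
  Gy = J/kg (absorbed dose = energy per mass),
      = m²·s⁻².
  T = Wb/m² (flux density = flux per area),
      = kg·s⁻²·A⁻¹.
  So T⁻¹ = kg⁻¹·s²·A.
  W = J/s (power = energy per time),
      = kg·m²·s⁻³.
  So W⁻¹ = kg⁻¹·m⁻²·s³.
  Pa = N/m² (pressure = force per area),
      = kg·m⁻¹·s⁻².
  Wb = V·s (flux: a volt is a weber per second),
      = kg·m²·s⁻²·A⁻¹.
  So Wb³ = kg³·m⁶·s⁻⁶·A⁻³.
  Hz = 1/s = s⁻¹ (frequency is cycles per second).
  So Hz⁻² = s².
  Combining: Gy·s·T⁻¹·W⁻¹·m⁻²·Pa·Wb³·Hz⁻² = (m²·s⁻²) · s · (kg⁻¹·s²·A) · (kg⁻¹·m⁻²·s³) · m⁻² · (kg·m⁻¹·s⁻²) · (kg³·m⁶·s⁻⁶·A⁻³) · s² = kg²·m³·s⁻²·A⁻².
Left is kg²·m³·s⁻³·A⁻²; right is kg²·m³·s⁻²·A⁻² — different.

No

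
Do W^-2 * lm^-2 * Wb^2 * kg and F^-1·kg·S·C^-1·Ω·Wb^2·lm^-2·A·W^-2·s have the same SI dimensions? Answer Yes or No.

Left side:
  W = J/s (power = energy per time),
      = kg·m²·s⁻³.
  So W⁻² = kg⁻²·m⁻⁴·s⁶.
  lm = cd·sr = cd (luminous flux; sr is dimensionless).
  So lm⁻² = cd⁻².
  Wb = V·s (flux: a volt is a weber per second),
      = kg·m²·s⁻²·A⁻¹.
  So Wb² = kg²·m⁴·s⁻⁴·A⁻².
  Combining: W⁻²·lm⁻²·Wb²·kg = (kg⁻²·m⁻⁴·s⁶) · cd⁻² · (kg²·m⁴·s⁻⁴·A⁻²) · kg = kg·s²·A⁻²·cd⁻².
Right side:
  F = C/V (capacitance = charge per voltage),
      = A·s/(kg·m²·s⁻³·A⁻¹) (substituting C and V),
      = kg⁻¹·m⁻²·s⁴·A².
  So F⁻¹ = kg·m²·s⁻⁴·A⁻².
  S = 1/Ω (conductance is reciprocal resistance),
      = kg⁻¹·m⁻²·s³·A².
  C = A·s = s·A (charge = current × time).
  So C⁻¹ = s⁻¹·A⁻¹.
  Ω = V/A (resistance = voltage per current),
      = kg·m²·s⁻³·A⁻².
  Wb = V·s (flux: a volt is a weber per second),
      = kg·m²·s⁻²·A⁻¹.
  So Wb² = kg²·m⁴·s⁻⁴·A⁻².
  lm = cd·sr = cd (luminous flux; sr is dimensionless).
  So lm⁻² = cd⁻².
  W = J/s (power = energy per time),
      = kg·m²·s⁻³.
  So W⁻² = kg⁻²·m⁻⁴·s⁶.
  Combining: F⁻¹·kg·S·C⁻¹·Ω·Wb²·lm⁻²·A·W⁻²·s = (kg·m²·s⁻⁴·A⁻²) · kg · (kg⁻¹·m⁻²·s³·A²) · (s⁻¹·A⁻¹) · (kg·m²·s⁻³·A⁻²) · (kg²·m⁴·s⁻⁴·A⁻²) · cd⁻² · A · (kg⁻²·m⁻⁴·s⁶) · s = kg²·m²·s⁻²·A⁻⁴·cd⁻².
Left is kg·s²·A⁻²·cd⁻²; right is kg²·m²·s⁻²·A⁻⁴·cd⁻² — different.

No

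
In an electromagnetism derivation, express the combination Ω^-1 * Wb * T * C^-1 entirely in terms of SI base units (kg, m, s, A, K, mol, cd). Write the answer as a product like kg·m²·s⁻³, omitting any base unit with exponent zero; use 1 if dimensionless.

Ω = V/A (resistance = voltage per current),
    = kg·m²·s⁻³·A⁻².
So Ω⁻¹ = kg⁻¹·m⁻²·s³·A².
Wb = V·s (flux: a volt is a weber per second),
    = kg·m²·s⁻²·A⁻¹.
T = Wb/m² (flux density = flux per area),
    = kg·s⁻²·A⁻¹.
C = A·s = s·A (charge = current × time).
So C⁻¹ = s⁻¹·A⁻¹.
Combining: Ω⁻¹·Wb·T·C⁻¹ = (kg⁻¹·m⁻²·s³·A²) · (kg·m²·s⁻²·A⁻¹) · (kg·s⁻²·A⁻¹) · (s⁻¹·A⁻¹) = kg·s⁻²·A⁻¹.

kg·s⁻²·A⁻¹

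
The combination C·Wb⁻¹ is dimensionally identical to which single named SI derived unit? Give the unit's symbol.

S

C = A·s = s·A (charge = current × time).
Wb = V·s (flux: a volt is a weber per second),
    = kg·m²·s⁻²·A⁻¹.
So Wb⁻¹ = kg⁻¹·m⁻²·s²·A.
Combining: C·Wb⁻¹ = (s·A) · (kg⁻¹·m⁻²·s²·A) = kg⁻¹·m⁻²·s³·A².
kg⁻¹·m⁻²·s³·A² is the base-SI form of the siemens.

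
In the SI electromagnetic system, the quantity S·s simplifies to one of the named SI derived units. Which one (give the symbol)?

F

S = kg⁻¹·m⁻²·s³·A².
Combining: S·s = (kg⁻¹·m⁻²·s³·A²) · s = kg⁻¹·m⁻²·s⁴·A².
kg⁻¹·m⁻²·s⁴·A² is the base-SI form of the farad.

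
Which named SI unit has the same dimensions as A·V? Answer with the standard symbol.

V = W/A (potential = power per current),
    = kg·m²·s⁻³·A⁻¹.
Combining: A·V = A · (kg·m²·s⁻³·A⁻¹) = kg·m²·s⁻³.
kg·m²·s⁻³ is the base-SI form of the watt.

W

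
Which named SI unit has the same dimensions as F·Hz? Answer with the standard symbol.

F = kg⁻¹·m⁻²·s⁴·A².
Hz = s⁻¹.
Combining: F·Hz = (kg⁻¹·m⁻²·s⁴·A²) · s⁻¹ = kg⁻¹·m⁻²·s³·A².
kg⁻¹·m⁻²·s³·A² is the base-SI form of the siemens.

S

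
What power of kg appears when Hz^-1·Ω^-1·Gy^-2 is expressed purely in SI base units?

-1

Hz = 1/s = s⁻¹ (frequency is cycles per second).
So Hz⁻¹ = s.
Ω = V/A (resistance = voltage per current),
    = kg·m²·s⁻³·A⁻².
So Ω⁻¹ = kg⁻¹·m⁻²·s³·A².
Gy = J/kg (absorbed dose = energy per mass),
    = m²·s⁻².
So Gy⁻² = m⁻⁴·s⁴.
Combining: Hz⁻¹·Ω⁻¹·Gy⁻² = s · (kg⁻¹·m⁻²·s³·A²) · (m⁻⁴·s⁴) = kg⁻¹·m⁻⁶·s⁸·A².
The exponent of kg is -1.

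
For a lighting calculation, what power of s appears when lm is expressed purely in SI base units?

lm = cd.
The exponent of s is 0.

0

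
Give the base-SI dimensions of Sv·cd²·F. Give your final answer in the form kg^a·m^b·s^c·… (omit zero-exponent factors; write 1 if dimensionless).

Sv = J/kg (equivalent dose = energy per mass),
    = m²·s⁻².
F = C/V (capacitance = charge per voltage),
    = A·s/(kg·m²·s⁻³·A⁻¹) (substituting C and V),
    = kg⁻¹·m⁻²·s⁴·A².
Combining: Sv·cd²·F = (m²·s⁻²) · cd² · (kg⁻¹·m⁻²·s⁴·A²) = kg⁻¹·s²·A²·cd².

kg⁻¹·s²·A²·cd²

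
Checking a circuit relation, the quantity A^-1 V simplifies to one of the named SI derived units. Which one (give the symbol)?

V = kg·m²·s⁻³·A⁻¹.
Combining: A⁻¹·V = A⁻¹ · (kg·m²·s⁻³·A⁻¹) = kg·m²·s⁻³·A⁻².
kg·m²·s⁻³·A⁻² is the base-SI form of the ohm.

Ω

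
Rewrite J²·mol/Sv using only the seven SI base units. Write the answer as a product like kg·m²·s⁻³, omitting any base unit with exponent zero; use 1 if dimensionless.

Sv = J/kg (equivalent dose = energy per mass),
    = m²·s⁻².
So Sv⁻¹ = m⁻²·s².
J = N·m (work = force × distance),
    = kg·m²·s⁻².
So J² = kg²·m⁴·s⁻⁴.
Combining: Sv⁻¹·J²·mol = (m⁻²·s²) · (kg²·m⁴·s⁻⁴) · mol = kg²·m²·s⁻²·mol.

kg²·m²·s⁻²·mol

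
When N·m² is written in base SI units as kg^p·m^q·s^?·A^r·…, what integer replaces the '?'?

N = kg·m/s² = kg·m·s⁻² (force = mass × acceleration).
Combining: N·m² = (kg·m·s⁻²) · m² = kg·m³·s⁻².
The exponent of s is -2.

-2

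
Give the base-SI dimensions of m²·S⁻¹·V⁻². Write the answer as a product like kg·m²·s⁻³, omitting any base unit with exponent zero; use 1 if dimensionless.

kg⁻¹·s³

S = kg⁻¹·m⁻²·s³·A².
So S⁻¹ = kg·m²·s⁻³·A⁻².
V = kg·m²·s⁻³·A⁻¹.
So V⁻² = kg⁻²·m⁻⁴·s⁶·A².
Combining: m²·S⁻¹·V⁻² = m² · (kg·m²·s⁻³·A⁻²) · (kg⁻²·m⁻⁴·s⁶·A²) = kg⁻¹·s³.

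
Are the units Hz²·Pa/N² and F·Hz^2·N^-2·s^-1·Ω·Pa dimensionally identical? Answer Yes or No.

Yes

Left side:
  N = kg·m/s² = kg·m·s⁻² (force = mass × acceleration).
  So N⁻² = kg⁻²·m⁻²·s⁴.
  Hz = 1/s = s⁻¹ (frequency is cycles per second).
  So Hz² = s⁻².
  Pa = N/m² (pressure = force per area),
      = kg·m⁻¹·s⁻².
  Combining: N⁻²·Hz²·Pa = (kg⁻²·m⁻²·s⁴) · s⁻² · (kg·m⁻¹·s⁻²) = kg⁻¹·m⁻³.
Right side:
  F = kg⁻¹·m⁻²·s⁴·A².
  Hz = s⁻¹.
  So Hz² = s⁻².
  N = kg·m·s⁻².
  So N⁻² = kg⁻²·m⁻²·s⁴.
  Ω = kg·m²·s⁻³·A⁻².
  Pa = kg·m⁻¹·s⁻².
  Combining: F·Hz²·N⁻²·s⁻¹·Ω·Pa = (kg⁻¹·m⁻²·s⁴·A²) · s⁻² · (kg⁻²·m⁻²·s⁴) · s⁻¹ · (kg·m²·s⁻³·A⁻²) · (kg·m⁻¹·s⁻²) = kg⁻¹·m⁻³.
Both reduce to kg⁻¹·m⁻³.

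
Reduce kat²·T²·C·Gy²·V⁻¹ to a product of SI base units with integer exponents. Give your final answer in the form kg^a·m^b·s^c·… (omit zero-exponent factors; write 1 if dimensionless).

kat = mol/s = s⁻¹·mol (catalytic activity).
So kat² = s⁻²·mol².
T = Wb/m² (flux density = flux per area),
    = kg·s⁻²·A⁻¹.
So T² = kg²·s⁻⁴·A⁻².
C = A·s = s·A (charge = current × time).
Gy = J/kg (absorbed dose = energy per mass),
    = m²·s⁻².
So Gy² = m⁴·s⁻⁴.
V = W/A (potential = power per current),
    = kg·m²·s⁻³·A⁻¹.
So V⁻¹ = kg⁻¹·m⁻²·s³·A.
Combining: kat²·T²·C·Gy²·V⁻¹ = (s⁻²·mol²) · (kg²·s⁻⁴·A⁻²) · (s·A) · (m⁴·s⁻⁴) · (kg⁻¹·m⁻²·s³·A) = kg·m²·s⁻⁶·mol².

kg·m²·s⁻⁶·mol²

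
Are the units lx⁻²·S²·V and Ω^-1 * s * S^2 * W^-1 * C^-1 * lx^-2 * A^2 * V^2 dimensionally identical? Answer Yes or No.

No

Left side:
  lx = lm/m² (illuminance = luminous flux per area),
      = m⁻²·cd.
  So lx⁻² = m⁴·cd⁻².
  S = 1/Ω (conductance is reciprocal resistance),
      = kg⁻¹·m⁻²·s³·A².
  So S² = kg⁻²·m⁻⁴·s⁶·A⁴.
  V = W/A (potential = power per current),
      = kg·m²·s⁻³·A⁻¹.
  Combining: lx⁻²·S²·V = (m⁴·cd⁻²) · (kg⁻²·m⁻⁴·s⁶·A⁴) · (kg·m²·s⁻³·A⁻¹) = kg⁻¹·m²·s³·A³·cd⁻².
Right side:
  Ω = kg·m²·s⁻³·A⁻².
  So Ω⁻¹ = kg⁻¹·m⁻²·s³·A².
  S = kg⁻¹·m⁻²·s³·A².
  So S² = kg⁻²·m⁻⁴·s⁶·A⁴.
  W = kg·m²·s⁻³.
  So W⁻¹ = kg⁻¹·m⁻²·s³.
  C = s·A.
  So C⁻¹ = s⁻¹·A⁻¹.
  lx = m⁻²·cd.
  So lx⁻² = m⁴·cd⁻².
  V = kg·m²·s⁻³·A⁻¹.
  So V² = kg²·m⁴·s⁻⁶·A⁻².
  Combining: Ω⁻¹·s·S²·W⁻¹·C⁻¹·lx⁻²·A²·V² = (kg⁻¹·m⁻²·s³·A²) · s · (kg⁻²·m⁻⁴·s⁶·A⁴) · (kg⁻¹·m⁻²·s³) · (s⁻¹·A⁻¹) · (m⁴·cd⁻²) · A² · (kg²·m⁴·s⁻⁶·A⁻²) = kg⁻²·s⁶·A⁵·cd⁻².
Left is kg⁻¹·m²·s³·A³·cd⁻²; right is kg⁻²·s⁶·A⁵·cd⁻² — different.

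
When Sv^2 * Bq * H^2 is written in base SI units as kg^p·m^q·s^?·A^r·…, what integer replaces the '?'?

Sv = J/kg (equivalent dose = energy per mass),
    = m²·s⁻².
So Sv² = m⁴·s⁻⁴.
Bq = 1/s = s⁻¹ (activity is decays per second).
H = Wb/A (inductance = flux per current),
    = kg·m²·s⁻²·A⁻².
So H² = kg²·m⁴·s⁻⁴·A⁻⁴.
Combining: Sv²·Bq·H² = (m⁴·s⁻⁴) · s⁻¹ · (kg²·m⁴·s⁻⁴·A⁻⁴) = kg²·m⁸·s⁻⁹·A⁻⁴.
The exponent of s is -9.

-9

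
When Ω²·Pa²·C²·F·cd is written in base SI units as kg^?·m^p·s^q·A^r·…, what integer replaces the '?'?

3

Ω = V/A (resistance = voltage per current),
    = kg·m²·s⁻³·A⁻².
So Ω² = kg²·m⁴·s⁻⁶·A⁻⁴.
Pa = N/m² (pressure = force per area),
    = kg·m⁻¹·s⁻².
So Pa² = kg²·m⁻²·s⁻⁴.
C = A·s = s·A (charge = current × time).
So C² = s²·A².
F = C/V (capacitance = charge per voltage),
    = A·s/(kg·m²·s⁻³·A⁻¹) (substituting C and V),
    = kg⁻¹·m⁻²·s⁴·A².
Combining: Ω²·Pa²·C²·F·cd = (kg²·m⁴·s⁻⁶·A⁻⁴) · (kg²·m⁻²·s⁻⁴) · (s²·A²) · (kg⁻¹·m⁻²·s⁴·A²) · cd = kg³·s⁻⁴·cd.
The exponent of kg is 3.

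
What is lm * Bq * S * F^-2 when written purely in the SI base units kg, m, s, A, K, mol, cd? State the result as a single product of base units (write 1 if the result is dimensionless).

lm = cd·sr = cd (luminous flux; sr is dimensionless).
Bq = 1/s = s⁻¹ (activity is decays per second).
S = 1/Ω (conductance is reciprocal resistance),
    = kg⁻¹·m⁻²·s³·A².
F = C/V (capacitance = charge per voltage),
    = A·s/(kg·m²·s⁻³·A⁻¹) (substituting C and V),
    = kg⁻¹·m⁻²·s⁴·A².
So F⁻² = kg²·m⁴·s⁻⁸·A⁻⁴.
Combining: lm·Bq·S·F⁻² = cd · s⁻¹ · (kg⁻¹·m⁻²·s³·A²) · (kg²·m⁴·s⁻⁸·A⁻⁴) = kg·m²·s⁻⁶·A⁻²·cd.

kg·m²·s⁻⁶·A⁻²·cd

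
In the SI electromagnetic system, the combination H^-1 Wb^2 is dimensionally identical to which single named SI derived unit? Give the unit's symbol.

H = kg·m²·s⁻²·A⁻².
So H⁻¹ = kg⁻¹·m⁻²·s²·A².
Wb = kg·m²·s⁻²·A⁻¹.
So Wb² = kg²·m⁴·s⁻⁴·A⁻².
Combining: H⁻¹·Wb² = (kg⁻¹·m⁻²·s²·A²) · (kg²·m⁴·s⁻⁴·A⁻²) = kg·m²·s⁻².
kg·m²·s⁻² is the base-SI form of the joule.

J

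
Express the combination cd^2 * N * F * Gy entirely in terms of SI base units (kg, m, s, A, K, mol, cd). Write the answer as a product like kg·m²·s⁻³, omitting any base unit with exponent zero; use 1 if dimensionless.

m·A²·cd²

N = kg·m/s² = kg·m·s⁻² (force = mass × acceleration).
F = C/V (capacitance = charge per voltage),
    = A·s/(kg·m²·s⁻³·A⁻¹) (substituting C and V),
    = kg⁻¹·m⁻²·s⁴·A².
Gy = J/kg (absorbed dose = energy per mass),
    = m²·s⁻².
Combining: cd²·N·F·Gy = cd² · (kg·m·s⁻²) · (kg⁻¹·m⁻²·s⁴·A²) · (m²·s⁻²) = m·A²·cd².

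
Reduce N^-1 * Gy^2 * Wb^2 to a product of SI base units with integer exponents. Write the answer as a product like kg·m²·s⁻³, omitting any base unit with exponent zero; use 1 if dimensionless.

kg·m⁷·s⁻⁶·A⁻²

N = kg·m/s² = kg·m·s⁻² (force = mass × acceleration).
So N⁻¹ = kg⁻¹·m⁻¹·s².
Gy = J/kg (absorbed dose = energy per mass),
    = m²·s⁻².
So Gy² = m⁴·s⁻⁴.
Wb = V·s (flux: a volt is a weber per second),
    = kg·m²·s⁻²·A⁻¹.
So Wb² = kg²·m⁴·s⁻⁴·A⁻².
Combining: N⁻¹·Gy²·Wb² = (kg⁻¹·m⁻¹·s²) · (m⁴·s⁻⁴) · (kg²·m⁴·s⁻⁴·A⁻²) = kg·m⁷·s⁻⁶·A⁻².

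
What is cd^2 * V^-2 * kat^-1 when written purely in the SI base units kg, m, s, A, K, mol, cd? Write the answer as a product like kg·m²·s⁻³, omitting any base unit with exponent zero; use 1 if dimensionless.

kg⁻²·m⁻⁴·s⁷·A²·mol⁻¹·cd²

V = W/A (potential = power per current),
    = kg·m²·s⁻³·A⁻¹.
So V⁻² = kg⁻²·m⁻⁴·s⁶·A².
kat = mol/s = s⁻¹·mol (catalytic activity).
So kat⁻¹ = s·mol⁻¹.
Combining: cd²·V⁻²·kat⁻¹ = cd² · (kg⁻²·m⁻⁴·s⁶·A²) · (s·mol⁻¹) = kg⁻²·m⁻⁴·s⁷·A²·mol⁻¹·cd².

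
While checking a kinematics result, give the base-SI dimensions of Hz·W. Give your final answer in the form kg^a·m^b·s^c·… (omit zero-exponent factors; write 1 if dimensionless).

kg·m²·s⁻⁴

Hz = 1/s = s⁻¹ (frequency is cycles per second).
W = J/s (power = energy per time),
    = kg·m²·s⁻³.
Combining: Hz·W = s⁻¹ · (kg·m²·s⁻³) = kg·m²·s⁻⁴.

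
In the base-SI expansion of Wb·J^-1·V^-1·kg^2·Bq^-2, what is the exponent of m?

Wb = kg·m²·s⁻²·A⁻¹.
J = kg·m²·s⁻².
So J⁻¹ = kg⁻¹·m⁻²·s².
V = kg·m²·s⁻³·A⁻¹.
So V⁻¹ = kg⁻¹·m⁻²·s³·A.
Bq = s⁻¹.
So Bq⁻² = s².
Combining: Wb·J⁻¹·V⁻¹·kg²·Bq⁻² = (kg·m²·s⁻²·A⁻¹) · (kg⁻¹·m⁻²·s²) · (kg⁻¹·m⁻²·s³·A) · kg² · s² = kg·m⁻²·s⁵.
The exponent of m is -2.

-2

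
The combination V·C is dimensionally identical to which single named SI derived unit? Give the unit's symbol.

J

V = kg·m²·s⁻³·A⁻¹.
C = s·A.
Combining: V·C = (kg·m²·s⁻³·A⁻¹) · (s·A) = kg·m²·s⁻².
kg·m²·s⁻² is the base-SI form of the joule.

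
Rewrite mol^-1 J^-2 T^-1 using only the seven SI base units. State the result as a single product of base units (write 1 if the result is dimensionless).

J = N·m (work = force × distance),
    = kg·m²·s⁻².
So J⁻² = kg⁻²·m⁻⁴·s⁴.
T = Wb/m² (flux density = flux per area),
    = kg·s⁻²·A⁻¹.
So T⁻¹ = kg⁻¹·s²·A.
Combining: mol⁻¹·J⁻²·T⁻¹ = mol⁻¹ · (kg⁻²·m⁻⁴·s⁴) · (kg⁻¹·s²·A) = kg⁻³·m⁻⁴·s⁶·A·mol⁻¹.

kg⁻³·m⁻⁴·s⁶·A·mol⁻¹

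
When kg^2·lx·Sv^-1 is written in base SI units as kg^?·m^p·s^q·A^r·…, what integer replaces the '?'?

lx = lm/m² (illuminance = luminous flux per area),
    = m⁻²·cd.
Sv = J/kg (equivalent dose = energy per mass),
    = m²·s⁻².
So Sv⁻¹ = m⁻²·s².
Combining: kg²·lx·Sv⁻¹ = kg² · (m⁻²·cd) · (m⁻²·s²) = kg²·m⁻⁴·s²·cd.
The exponent of kg is 2.

2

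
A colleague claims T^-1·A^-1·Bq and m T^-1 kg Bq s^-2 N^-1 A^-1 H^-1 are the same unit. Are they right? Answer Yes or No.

No

Left side:
  T = kg·s⁻²·A⁻¹.
  So T⁻¹ = kg⁻¹·s²·A.
  Bq = s⁻¹.
  Combining: T⁻¹·A⁻¹·Bq = (kg⁻¹·s²·A) · A⁻¹ · s⁻¹ = kg⁻¹·s.
Right side:
  T = kg·s⁻²·A⁻¹.
  So T⁻¹ = kg⁻¹·s²·A.
  Bq = s⁻¹.
  N = kg·m·s⁻².
  So N⁻¹ = kg⁻¹·m⁻¹·s².
  H = kg·m²·s⁻²·A⁻².
  So H⁻¹ = kg⁻¹·m⁻²·s²·A².
  Combining: m·T⁻¹·kg·Bq·s⁻²·N⁻¹·A⁻¹·H⁻¹ = m · (kg⁻¹·s²·A) · kg · s⁻¹ · s⁻² · (kg⁻¹·m⁻¹·s²) · A⁻¹ · (kg⁻¹·m⁻²·s²·A²) = kg⁻²·m⁻²·s³·A².
Left is kg⁻¹·s; right is kg⁻²·m⁻²·s³·A² — different.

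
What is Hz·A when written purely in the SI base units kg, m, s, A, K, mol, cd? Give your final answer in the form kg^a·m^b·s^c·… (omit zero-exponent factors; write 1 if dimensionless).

s⁻¹·A

Hz = 1/s = s⁻¹ (frequency is cycles per second).
Combining: Hz·A = s⁻¹ · A = s⁻¹·A.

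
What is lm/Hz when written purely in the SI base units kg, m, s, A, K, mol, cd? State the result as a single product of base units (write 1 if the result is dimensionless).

lm = cd.
Hz = s⁻¹.
So Hz⁻¹ = s.
Combining: lm·Hz⁻¹ = cd · s = s·cd.

s·cd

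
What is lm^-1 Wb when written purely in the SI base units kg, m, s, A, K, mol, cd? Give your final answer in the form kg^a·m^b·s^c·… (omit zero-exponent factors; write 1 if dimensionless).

lm = cd.
So lm⁻¹ = cd⁻¹.
Wb = kg·m²·s⁻²·A⁻¹.
Combining: lm⁻¹·Wb = cd⁻¹ · (kg·m²·s⁻²·A⁻¹) = kg·m²·s⁻²·A⁻¹·cd⁻¹.

kg·m²·s⁻²·A⁻¹·cd⁻¹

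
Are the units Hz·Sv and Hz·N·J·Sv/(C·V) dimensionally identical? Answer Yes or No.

Left side:
  Hz = s⁻¹.
  Sv = m²·s⁻².
  Combining: Hz·Sv = s⁻¹ · (m²·s⁻²) = m²·s⁻³.
Right side:
  Hz = s⁻¹.
  N = kg·m·s⁻².
  J = kg·m²·s⁻².
  Sv = m²·s⁻².
  C = s·A.
  So C⁻¹ = s⁻¹·A⁻¹.
  V = kg·m²·s⁻³·A⁻¹.
  So V⁻¹ = kg⁻¹·m⁻²·s³·A.
  Combining: Hz·N·J·Sv·C⁻¹·V⁻¹ = s⁻¹ · (kg·m·s⁻²) · (kg·m²·s⁻²) · (m²·s⁻²) · (s⁻¹·A⁻¹) · (kg⁻¹·m⁻²·s³·A) = kg·m³·s⁻⁵.
Left is m²·s⁻³; right is kg·m³·s⁻⁵ — different.

No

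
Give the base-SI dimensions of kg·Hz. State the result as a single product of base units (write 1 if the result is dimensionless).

kg·s⁻¹

Hz = 1/s = s⁻¹ (frequency is cycles per second).
Combining: kg·Hz = kg · s⁻¹ = kg·s⁻¹.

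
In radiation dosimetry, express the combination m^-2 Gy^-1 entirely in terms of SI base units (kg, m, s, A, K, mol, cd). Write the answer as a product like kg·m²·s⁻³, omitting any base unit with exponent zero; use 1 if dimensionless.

m⁻⁴·s²

Gy = m²·s⁻².
So Gy⁻¹ = m⁻²·s².
Combining: m⁻²·Gy⁻¹ = m⁻² · (m⁻²·s²) = m⁻⁴·s².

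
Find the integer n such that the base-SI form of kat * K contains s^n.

kat = mol/s = s⁻¹·mol (catalytic activity).
Combining: kat·K = (s⁻¹·mol) · K = s⁻¹·K·mol.
The exponent of s is -1.

-1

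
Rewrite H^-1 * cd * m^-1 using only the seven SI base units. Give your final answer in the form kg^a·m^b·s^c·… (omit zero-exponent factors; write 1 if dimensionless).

H = Wb/A (inductance = flux per current),
    = kg·m²·s⁻²·A⁻².
So H⁻¹ = kg⁻¹·m⁻²·s²·A².
Combining: H⁻¹·cd·m⁻¹ = (kg⁻¹·m⁻²·s²·A²) · cd · m⁻¹ = kg⁻¹·m⁻³·s²·A²·cd.

kg⁻¹·m⁻³·s²·A²·cd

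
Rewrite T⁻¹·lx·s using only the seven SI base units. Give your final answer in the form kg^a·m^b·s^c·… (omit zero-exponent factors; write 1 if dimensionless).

kg⁻¹·m⁻²·s³·A·cd

T = Wb/m² (flux density = flux per area),
    = kg·s⁻²·A⁻¹.
So T⁻¹ = kg⁻¹·s²·A.
lx = lm/m² (illuminance = luminous flux per area),
    = m⁻²·cd.
Combining: T⁻¹·lx·s = (kg⁻¹·s²·A) · (m⁻²·cd) · s = kg⁻¹·m⁻²·s³·A·cd.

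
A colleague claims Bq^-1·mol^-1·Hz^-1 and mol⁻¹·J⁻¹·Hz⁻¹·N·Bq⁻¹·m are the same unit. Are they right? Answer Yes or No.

Yes

Left side:
  Bq = s⁻¹.
  So Bq⁻¹ = s.
  Hz = s⁻¹.
  So Hz⁻¹ = s.
  Combining: Bq⁻¹·mol⁻¹·Hz⁻¹ = s · mol⁻¹ · s = s²·mol⁻¹.
Right side:
  J = kg·m²·s⁻².
  So J⁻¹ = kg⁻¹·m⁻²·s².
  Hz = s⁻¹.
  So Hz⁻¹ = s.
  N = kg·m·s⁻².
  Bq = s⁻¹.
  So Bq⁻¹ = s.
  Combining: mol⁻¹·J⁻¹·Hz⁻¹·N·Bq⁻¹·m = mol⁻¹ · (kg⁻¹·m⁻²·s²) · s · (kg·m·s⁻²) · s · m = s²·mol⁻¹.
Both reduce to s²·mol⁻¹.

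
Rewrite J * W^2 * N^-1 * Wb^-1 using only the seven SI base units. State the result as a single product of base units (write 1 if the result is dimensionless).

J = N·m (work = force × distance),
    = kg·m²·s⁻².
W = J/s (power = energy per time),
    = kg·m²·s⁻³.
So W² = kg²·m⁴·s⁻⁶.
N = kg·m/s² = kg·m·s⁻² (force = mass × acceleration).
So N⁻¹ = kg⁻¹·m⁻¹·s².
Wb = V·s (flux: a volt is a weber per second),
    = kg·m²·s⁻²·A⁻¹.
So Wb⁻¹ = kg⁻¹·m⁻²·s²·A.
Combining: J·W²·N⁻¹·Wb⁻¹ = (kg·m²·s⁻²) · (kg²·m⁴·s⁻⁶) · (kg⁻¹·m⁻¹·s²) · (kg⁻¹·m⁻²·s²·A) = kg·m³·s⁻⁴·A.

kg·m³·s⁻⁴·A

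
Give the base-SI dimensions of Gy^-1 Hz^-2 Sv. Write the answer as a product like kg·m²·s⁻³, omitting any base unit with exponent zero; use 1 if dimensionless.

Gy = J/kg (absorbed dose = energy per mass),
    = m²·s⁻².
So Gy⁻¹ = m⁻²·s².
Hz = 1/s = s⁻¹ (frequency is cycles per second).
So Hz⁻² = s².
Sv = J/kg (equivalent dose = energy per mass),
    = m²·s⁻².
Combining: Gy⁻¹·Hz⁻²·Sv = (m⁻²·s²) · s² · (m²·s⁻²) = s².

s²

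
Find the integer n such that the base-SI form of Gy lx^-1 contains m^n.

4

Gy = m²·s⁻².
lx = m⁻²·cd.
So lx⁻¹ = m²·cd⁻¹.
Combining: Gy·lx⁻¹ = (m²·s⁻²) · (m²·cd⁻¹) = m⁴·s⁻²·cd⁻¹.
The exponent of m is 4.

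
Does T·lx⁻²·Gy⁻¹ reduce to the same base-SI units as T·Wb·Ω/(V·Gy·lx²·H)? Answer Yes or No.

Left side:
  T = Wb/m² (flux density = flux per area),
      = kg·s⁻²·A⁻¹.
  lx = lm/m² (illuminance = luminous flux per area),
      = m⁻²·cd.
  So lx⁻² = m⁴·cd⁻².
  Gy = J/kg (absorbed dose = energy per mass),
      = m²·s⁻².
  So Gy⁻¹ = m⁻²·s².
  Combining: T·lx⁻²·Gy⁻¹ = (kg·s⁻²·A⁻¹) · (m⁴·cd⁻²) · (m⁻²·s²) = kg·m²·A⁻¹·cd⁻².
Right side:
  V = kg·m²·s⁻³·A⁻¹.
  So V⁻¹ = kg⁻¹·m⁻²·s³·A.
  T = kg·s⁻²·A⁻¹.
  Wb = kg·m²·s⁻²·A⁻¹.
  Gy = m²·s⁻².
  So Gy⁻¹ = m⁻²·s².
  Ω = kg·m²·s⁻³·A⁻².
  lx = m⁻²·cd.
  So lx⁻² = m⁴·cd⁻².
  H = kg·m²·s⁻²·A⁻².
  So H⁻¹ = kg⁻¹·m⁻²·s²·A².
  Combining: V⁻¹·T·Wb·Gy⁻¹·Ω·lx⁻²·H⁻¹ = (kg⁻¹·m⁻²·s³·A) · (kg·s⁻²·A⁻¹) · (kg·m²·s⁻²·A⁻¹) · (m⁻²·s²) · (kg·m²·s⁻³·A⁻²) · (m⁴·cd⁻²) · (kg⁻¹·m⁻²·s²·A²) = kg·m²·A⁻¹·cd⁻².
Both reduce to kg·m²·A⁻¹·cd⁻².

Yes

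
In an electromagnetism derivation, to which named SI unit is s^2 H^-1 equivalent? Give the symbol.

F

H = kg·m²·s⁻²·A⁻².
So H⁻¹ = kg⁻¹·m⁻²·s²·A².
Combining: s²·H⁻¹ = s² · (kg⁻¹·m⁻²·s²·A²) = kg⁻¹·m⁻²·s⁴·A².
kg⁻¹·m⁻²·s⁴·A² is the base-SI form of the farad.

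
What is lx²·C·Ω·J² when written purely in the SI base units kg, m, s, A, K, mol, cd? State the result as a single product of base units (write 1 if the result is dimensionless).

lx = lm/m² (illuminance = luminous flux per area),
    = m⁻²·cd.
So lx² = m⁻⁴·cd².
C = A·s = s·A (charge = current × time).
Ω = V/A (resistance = voltage per current),
    = kg·m²·s⁻³·A⁻².
J = N·m (work = force × distance),
    = kg·m²·s⁻².
So J² = kg²·m⁴·s⁻⁴.
Combining: lx²·C·Ω·J² = (m⁻⁴·cd²) · (s·A) · (kg·m²·s⁻³·A⁻²) · (kg²·m⁴·s⁻⁴) = kg³·m²·s⁻⁶·A⁻¹·cd².

kg³·m²·s⁻⁶·A⁻¹·cd²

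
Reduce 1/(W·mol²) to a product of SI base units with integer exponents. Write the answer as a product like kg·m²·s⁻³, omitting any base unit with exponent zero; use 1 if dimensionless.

W = J/s (power = energy per time),
    = kg·m²·s⁻³.
So W⁻¹ = kg⁻¹·m⁻²·s³.
Combining: W⁻¹·mol⁻² = (kg⁻¹·m⁻²·s³) · mol⁻² = kg⁻¹·m⁻²·s³·mol⁻².

kg⁻¹·m⁻²·s³·mol⁻²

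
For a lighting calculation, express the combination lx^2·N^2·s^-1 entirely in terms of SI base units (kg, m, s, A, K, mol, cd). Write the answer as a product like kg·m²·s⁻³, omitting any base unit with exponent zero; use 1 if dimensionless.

kg²·m⁻²·s⁻⁵·cd²

lx = m⁻²·cd.
So lx² = m⁻⁴·cd².
N = kg·m·s⁻².
So N² = kg²·m²·s⁻⁴.
Combining: lx²·N²·s⁻¹ = (m⁻⁴·cd²) · (kg²·m²·s⁻⁴) · s⁻¹ = kg²·m⁻²·s⁻⁵·cd².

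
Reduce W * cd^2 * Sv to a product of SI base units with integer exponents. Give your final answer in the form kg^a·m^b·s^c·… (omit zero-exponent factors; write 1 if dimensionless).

kg·m⁴·s⁻⁵·cd²

W = kg·m²·s⁻³.
Sv = m²·s⁻².
Combining: W·cd²·Sv = (kg·m²·s⁻³) · cd² · (m²·s⁻²) = kg·m⁴·s⁻⁵·cd².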